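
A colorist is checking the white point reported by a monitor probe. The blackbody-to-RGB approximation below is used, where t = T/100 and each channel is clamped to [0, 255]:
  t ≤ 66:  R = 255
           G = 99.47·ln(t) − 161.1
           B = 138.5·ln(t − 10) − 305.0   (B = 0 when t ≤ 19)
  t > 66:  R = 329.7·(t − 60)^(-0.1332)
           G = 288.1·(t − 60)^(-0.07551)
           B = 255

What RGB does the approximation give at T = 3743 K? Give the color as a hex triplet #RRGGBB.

#FFC79A

t = 3743/100 = 37.43; the t ≤ 66 branch applies.
R = 255 by definition for t ≤ 66.
G = 99.47·ln 37.43 − 161.1 = 99.47·3.6225 − 161.1 = 199.227.
B = 138.5·ln(37.43 − 10) − 305.0 = 138.5·ln 27.43 − 305.0 = 138.5·3.3116 − 305.0 = 153.662.
Rounded: (255, 199, 154).
In hex: #FFC79A.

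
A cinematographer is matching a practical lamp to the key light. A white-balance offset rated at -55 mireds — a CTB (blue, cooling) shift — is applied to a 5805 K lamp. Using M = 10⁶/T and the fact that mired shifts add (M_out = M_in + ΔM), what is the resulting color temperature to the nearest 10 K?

8530 K

M_in = 10⁶/5805 = 172.27 mireds.
M_out = 172.27 + (-55) = 117.27 mireds.
T_out = 10⁶/117.27 = 8527.7 K → 8530 K.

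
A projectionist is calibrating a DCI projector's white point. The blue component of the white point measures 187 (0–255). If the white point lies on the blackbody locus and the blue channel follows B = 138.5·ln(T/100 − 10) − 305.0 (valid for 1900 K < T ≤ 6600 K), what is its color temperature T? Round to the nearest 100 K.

4500 K

ln(t − 10) = (187 + 305.0) / 138.5 = 3.5523.
t − 10 = e^3.5523 = 34.895, so t = 44.895.
T = 100·t = 4490 K → 4500 K to the nearest 100 K.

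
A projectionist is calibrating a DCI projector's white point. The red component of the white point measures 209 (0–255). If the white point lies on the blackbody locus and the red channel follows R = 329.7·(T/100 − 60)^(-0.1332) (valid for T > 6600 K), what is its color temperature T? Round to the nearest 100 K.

(t − 60)^(-0.1332) = 209/329.7 = 0.63391.
t − 60 = 0.63391^(1/-0.1332) = 0.63391^(-7.508) = 30.639, so t = 90.639.
T = 100·t = 9064 K → 9100 K to the nearest 100 K.

9100 K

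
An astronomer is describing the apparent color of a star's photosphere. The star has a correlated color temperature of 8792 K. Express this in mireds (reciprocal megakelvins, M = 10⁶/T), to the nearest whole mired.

M = 10⁶ / 8792 = 113.740 → 114 mireds.

114 mireds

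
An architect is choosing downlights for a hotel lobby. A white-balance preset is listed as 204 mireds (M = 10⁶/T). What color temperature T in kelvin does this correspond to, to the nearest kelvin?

T = 10⁶ / 204 = 4901.96 K → 4902 K.

4902 K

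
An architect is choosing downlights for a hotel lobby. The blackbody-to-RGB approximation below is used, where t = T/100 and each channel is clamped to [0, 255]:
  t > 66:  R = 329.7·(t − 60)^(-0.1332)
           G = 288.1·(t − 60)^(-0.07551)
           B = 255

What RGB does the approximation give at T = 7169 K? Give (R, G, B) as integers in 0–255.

(238, 239, 255)

t = 7169/100 = 71.69; the t > 66 branch applies.
R = 329.7·(71.69 − 60)^(-0.1332) = 329.7·11.69^(-0.1332) = 329.7·0.72072 = 237.622.
G = 288.1·(71.69 − 60)^(-0.07551) = 288.1·11.69^(-0.07551) = 288.1·0.83056 = 239.283.
B = 255 by definition for t > 66.
Rounded: (238, 239, 255).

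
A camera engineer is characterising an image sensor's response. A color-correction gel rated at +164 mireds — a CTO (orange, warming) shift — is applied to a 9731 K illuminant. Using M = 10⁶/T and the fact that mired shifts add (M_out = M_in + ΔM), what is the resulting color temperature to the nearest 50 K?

3750 K

M_in = 10⁶/9731 = 102.76 mireds.
M_out = 102.76 + (+164) = 266.76 mireds.
T_out = 10⁶/266.76 = 3748.6 K → 3750 K.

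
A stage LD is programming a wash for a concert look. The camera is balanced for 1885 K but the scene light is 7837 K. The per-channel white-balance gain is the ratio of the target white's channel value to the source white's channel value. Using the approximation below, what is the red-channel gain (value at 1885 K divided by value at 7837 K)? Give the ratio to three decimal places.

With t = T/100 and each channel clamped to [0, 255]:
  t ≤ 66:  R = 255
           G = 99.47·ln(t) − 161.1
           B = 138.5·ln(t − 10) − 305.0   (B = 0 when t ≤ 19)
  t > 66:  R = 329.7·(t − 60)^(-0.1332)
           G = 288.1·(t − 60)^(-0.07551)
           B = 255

At 7837 K (t = 78.37):
  R = 329.7·(78.37 − 60)^(-0.1332) = 329.7·18.37^(-0.1332) = 329.7·0.67861 = 223.738.
At 1885 K (t = 18.85):
  R = 255 by definition for t ≤ 66.
Gain = 255.000 / 223.738 = 1.1397 → 1.140.

1.140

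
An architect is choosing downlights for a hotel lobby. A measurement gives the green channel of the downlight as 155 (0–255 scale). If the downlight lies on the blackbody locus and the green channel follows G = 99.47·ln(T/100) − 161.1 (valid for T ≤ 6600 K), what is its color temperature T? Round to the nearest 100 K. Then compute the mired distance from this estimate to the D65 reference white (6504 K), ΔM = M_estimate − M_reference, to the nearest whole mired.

+263 mireds

ln t = (155 + 161.1) / 99.47 = 3.1778.
t = e^3.1778 = 23.995.
T = 100·t = 2399 K → 2400 K to the nearest 100 K.
M_estimate = 10⁶/2400 = 416.67; M_reference = 10⁶/6504 = 153.75.
ΔM = 416.67 − 153.75 = 262.92 → +263 mireds.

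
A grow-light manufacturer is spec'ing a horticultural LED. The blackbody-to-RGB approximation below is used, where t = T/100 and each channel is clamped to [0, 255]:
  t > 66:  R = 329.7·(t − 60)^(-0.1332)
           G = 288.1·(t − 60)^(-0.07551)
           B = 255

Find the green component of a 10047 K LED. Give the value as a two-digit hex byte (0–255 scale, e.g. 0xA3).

0xDA

t = 10047/100 = 100.47; the t > 66 branch applies.
G = 288.1·(100.47 − 60)^(-0.07551) = 288.1·40.47^(-0.07551) = 288.1·0.75622 = 217.866.
Rounded: 218; in hex, 0xDA.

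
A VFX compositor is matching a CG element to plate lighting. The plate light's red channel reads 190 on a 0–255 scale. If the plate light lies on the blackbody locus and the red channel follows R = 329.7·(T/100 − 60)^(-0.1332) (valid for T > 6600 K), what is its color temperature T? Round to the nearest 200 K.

(t − 60)^(-0.1332) = 190/329.7 = 0.57628.
t − 60 = 0.57628^(1/-0.1332) = 0.57628^(-7.508) = 62.667, so t = 122.667.
T = 100·t = 12267 K → 12200 K to the nearest 200 K.

12200 K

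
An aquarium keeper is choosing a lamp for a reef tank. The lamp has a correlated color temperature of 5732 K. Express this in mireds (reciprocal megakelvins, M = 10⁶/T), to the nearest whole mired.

M = 10⁶ / 5732 = 174.459 → 174 mireds.

174 mireds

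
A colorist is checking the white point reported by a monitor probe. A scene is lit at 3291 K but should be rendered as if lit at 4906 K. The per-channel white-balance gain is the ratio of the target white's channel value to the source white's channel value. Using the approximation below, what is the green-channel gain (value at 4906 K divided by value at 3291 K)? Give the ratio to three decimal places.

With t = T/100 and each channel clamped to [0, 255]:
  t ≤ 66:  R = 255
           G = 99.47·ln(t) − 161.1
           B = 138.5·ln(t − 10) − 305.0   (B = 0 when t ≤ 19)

At 3291 K (t = 32.91):
  G = 99.47·ln 32.91 − 161.1 = 99.47·3.4938 − 161.1 = 186.426.
At 4906 K (t = 49.06):
  G = 99.47·ln 49.06 − 161.1 = 99.47·3.8930 − 161.1 = 226.141.
Gain = 226.141 / 186.426 = 1.2130 → 1.213.

1.213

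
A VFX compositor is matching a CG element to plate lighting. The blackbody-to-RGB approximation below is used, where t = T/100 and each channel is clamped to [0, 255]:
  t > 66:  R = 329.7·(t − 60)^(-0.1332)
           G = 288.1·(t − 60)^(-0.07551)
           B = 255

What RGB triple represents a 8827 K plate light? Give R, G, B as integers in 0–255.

t = 8827/100 = 88.27; the t > 66 branch applies.
R = 329.7·(88.27 − 60)^(-0.1332) = 329.7·28.27^(-0.1332) = 329.7·0.64074 = 211.253.
G = 288.1·(88.27 − 60)^(-0.07551) = 288.1·28.27^(-0.07551) = 288.1·0.77698 = 223.848.
B = 255 by definition for t > 66.
Rounded: (211, 224, 255).

R=211, G=224, B=255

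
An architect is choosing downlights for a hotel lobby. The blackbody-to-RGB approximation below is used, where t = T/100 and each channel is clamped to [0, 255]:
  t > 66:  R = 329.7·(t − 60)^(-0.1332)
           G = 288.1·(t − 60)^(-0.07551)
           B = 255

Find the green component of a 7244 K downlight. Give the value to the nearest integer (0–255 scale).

t = 7244/100 = 72.44; the t > 66 branch applies.
G = 288.1·(72.44 − 60)^(-0.07551) = 288.1·12.44^(-0.07551) = 288.1·0.82667 = 238.162.
Rounded: 238.

238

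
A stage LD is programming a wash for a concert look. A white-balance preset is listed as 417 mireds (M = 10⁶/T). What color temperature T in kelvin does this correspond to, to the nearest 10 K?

2400 K

T = 10⁶ / 417 = 2398.08 K → 2400 K.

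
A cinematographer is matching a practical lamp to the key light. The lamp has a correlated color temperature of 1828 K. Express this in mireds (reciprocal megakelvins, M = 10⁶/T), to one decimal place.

547.0 mireds

M = 10⁶ / 1828 = 547.046 → 547.0 mireds.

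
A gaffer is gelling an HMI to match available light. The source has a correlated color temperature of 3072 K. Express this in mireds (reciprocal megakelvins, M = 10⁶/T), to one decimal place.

325.5 mireds

M = 10⁶ / 3072 = 325.521 → 325.5 mireds.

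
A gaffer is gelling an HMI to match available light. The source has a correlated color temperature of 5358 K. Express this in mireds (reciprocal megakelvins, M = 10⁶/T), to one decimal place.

M = 10⁶ / 5358 = 186.637 → 186.6 mireds.

186.6 mireds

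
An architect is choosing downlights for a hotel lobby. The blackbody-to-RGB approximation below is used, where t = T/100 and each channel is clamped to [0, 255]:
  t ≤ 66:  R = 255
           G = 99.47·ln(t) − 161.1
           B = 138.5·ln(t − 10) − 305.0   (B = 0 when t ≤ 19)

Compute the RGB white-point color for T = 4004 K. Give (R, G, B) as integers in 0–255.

t = 4004/100 = 40.04; the t ≤ 66 branch applies.
R = 255 by definition for t ≤ 66.
G = 99.47·ln 40.04 − 161.1 = 99.47·3.6899 − 161.1 = 205.932.
B = 138.5·ln(40.04 − 10) − 305.0 = 138.5·ln 30.04 − 305.0 = 138.5·3.4025 − 305.0 = 166.250.
Rounded: (255, 206, 166).

(255, 206, 166)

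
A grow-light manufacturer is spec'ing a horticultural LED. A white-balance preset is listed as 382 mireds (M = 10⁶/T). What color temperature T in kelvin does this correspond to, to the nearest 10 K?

2620 K

T = 10⁶ / 382 = 2617.80 K → 2620 K.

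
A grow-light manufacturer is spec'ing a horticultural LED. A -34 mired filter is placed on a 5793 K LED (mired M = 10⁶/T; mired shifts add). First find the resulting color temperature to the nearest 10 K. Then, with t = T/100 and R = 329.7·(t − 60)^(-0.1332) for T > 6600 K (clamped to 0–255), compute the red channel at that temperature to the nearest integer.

237

M_in = 10⁶/5793 = 172.62; M_out = 172.62 + (-34) = 138.62.
T_out = 10⁶/138.62 = 7213.9 K → 7210 K; t = 72.1.
R = 329.7·(72.1 − 60)^(-0.1332) = 329.7·12.1^(-0.1332) = 329.7·0.71742 = 236.533.
Rounded: 237.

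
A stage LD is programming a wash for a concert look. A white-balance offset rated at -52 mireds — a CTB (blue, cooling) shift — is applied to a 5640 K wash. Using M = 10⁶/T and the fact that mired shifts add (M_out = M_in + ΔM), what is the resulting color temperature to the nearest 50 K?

8000 K

M_in = 10⁶/5640 = 177.30 mireds.
M_out = 177.30 + (-52) = 125.30 mireds.
T_out = 10⁶/125.30 = 7980.5 K → 8000 K.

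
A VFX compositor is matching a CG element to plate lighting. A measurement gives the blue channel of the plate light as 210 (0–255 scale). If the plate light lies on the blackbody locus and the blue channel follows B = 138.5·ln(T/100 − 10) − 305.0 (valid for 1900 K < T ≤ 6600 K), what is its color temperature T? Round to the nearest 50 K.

5100 K

ln(t − 10) = (210 + 305.0) / 138.5 = 3.7184.
t − 10 = e^3.7184 = 41.199, so t = 51.199.
T = 100·t = 5120 K → 5100 K to the nearest 50 K.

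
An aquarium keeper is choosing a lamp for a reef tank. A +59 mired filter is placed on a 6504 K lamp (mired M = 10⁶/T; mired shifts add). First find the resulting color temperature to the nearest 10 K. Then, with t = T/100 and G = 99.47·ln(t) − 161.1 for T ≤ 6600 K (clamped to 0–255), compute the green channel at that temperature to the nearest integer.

M_in = 10⁶/6504 = 153.75; M_out = 153.75 + (+59) = 212.75.
T_out = 10⁶/212.75 = 4700.3 K → 4700 K; t = 47.
G = 99.47·ln 47 − 161.1 = 99.47·3.8501 − 161.1 = 221.874.
Rounded: 222.

222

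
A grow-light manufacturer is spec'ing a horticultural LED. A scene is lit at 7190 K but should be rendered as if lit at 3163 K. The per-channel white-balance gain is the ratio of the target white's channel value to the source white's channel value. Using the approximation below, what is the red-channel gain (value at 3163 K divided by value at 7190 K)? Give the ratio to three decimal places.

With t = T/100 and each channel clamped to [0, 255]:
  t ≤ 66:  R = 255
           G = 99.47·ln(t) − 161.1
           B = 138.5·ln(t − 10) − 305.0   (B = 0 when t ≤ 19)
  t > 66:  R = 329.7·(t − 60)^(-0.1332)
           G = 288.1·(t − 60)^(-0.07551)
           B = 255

At 7190 K (t = 71.9):
  R = 329.7·(71.9 − 60)^(-0.1332) = 329.7·11.9^(-0.1332) = 329.7·0.71901 = 237.059.
At 3163 K (t = 31.63):
  R = 255 by definition for t ≤ 66.
Gain = 255.000 / 237.059 = 1.0757 → 1.076.

1.076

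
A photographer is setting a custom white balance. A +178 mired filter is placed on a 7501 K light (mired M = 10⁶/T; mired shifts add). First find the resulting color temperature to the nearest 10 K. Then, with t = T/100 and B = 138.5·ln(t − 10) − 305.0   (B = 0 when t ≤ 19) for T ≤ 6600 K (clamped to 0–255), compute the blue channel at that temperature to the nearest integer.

124

M_in = 10⁶/7501 = 133.32; M_out = 133.32 + (+178) = 311.32.
T_out = 10⁶/311.32 = 3212.2 K → 3210 K; t = 32.1.
B = 138.5·ln(32.1 − 10) − 305.0 = 138.5·ln 22.1 − 305.0 = 138.5·3.0956 − 305.0 = 123.737.
Rounded: 124.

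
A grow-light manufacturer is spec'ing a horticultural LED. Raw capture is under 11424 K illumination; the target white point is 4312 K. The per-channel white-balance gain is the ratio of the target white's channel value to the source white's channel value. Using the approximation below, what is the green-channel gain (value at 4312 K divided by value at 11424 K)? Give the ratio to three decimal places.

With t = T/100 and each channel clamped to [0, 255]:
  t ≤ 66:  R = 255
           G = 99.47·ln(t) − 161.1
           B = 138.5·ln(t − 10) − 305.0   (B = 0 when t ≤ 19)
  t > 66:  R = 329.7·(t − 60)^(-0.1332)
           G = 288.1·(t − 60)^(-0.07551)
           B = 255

At 11424 K (t = 114.24):
  G = 288.1·(114.24 − 60)^(-0.07551) = 288.1·54.24^(-0.07551) = 288.1·0.73968 = 213.101.
At 4312 K (t = 43.12):
  G = 99.47·ln 43.12 − 161.1 = 99.47·3.7640 − 161.1 = 213.304.
Gain = 213.304 / 213.101 = 1.0010 → 1.001.

1.001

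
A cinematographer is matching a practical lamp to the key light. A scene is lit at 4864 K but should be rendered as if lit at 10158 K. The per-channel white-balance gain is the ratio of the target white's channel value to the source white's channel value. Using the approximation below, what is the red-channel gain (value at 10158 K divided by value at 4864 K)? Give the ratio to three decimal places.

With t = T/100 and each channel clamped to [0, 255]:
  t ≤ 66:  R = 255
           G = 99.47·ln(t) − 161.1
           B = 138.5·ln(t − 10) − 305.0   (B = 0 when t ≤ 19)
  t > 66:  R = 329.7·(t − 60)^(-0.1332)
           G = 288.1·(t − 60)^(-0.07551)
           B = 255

0.787

At 4864 K (t = 48.64):
  R = 255 by definition for t ≤ 66.
At 10158 K (t = 101.58):
  R = 329.7·(101.58 − 60)^(-0.1332) = 329.7·41.58^(-0.1332) = 329.7·0.60865 = 200.671.
Gain = 200.671 / 255.000 = 0.7869 → 0.787.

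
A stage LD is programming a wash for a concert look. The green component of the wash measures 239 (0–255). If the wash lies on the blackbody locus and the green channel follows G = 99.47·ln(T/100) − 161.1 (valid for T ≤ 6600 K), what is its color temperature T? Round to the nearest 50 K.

5600 K

ln t = (239 + 161.1) / 99.47 = 4.0223.
t = e^4.0223 = 55.830.
T = 100·t = 5583 K → 5600 K to the nearest 50 K.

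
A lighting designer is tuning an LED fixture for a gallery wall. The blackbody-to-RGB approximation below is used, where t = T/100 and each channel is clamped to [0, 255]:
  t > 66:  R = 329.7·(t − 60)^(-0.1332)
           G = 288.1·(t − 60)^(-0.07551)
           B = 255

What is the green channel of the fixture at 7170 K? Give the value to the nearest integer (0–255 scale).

t = 7170/100 = 71.7; the t > 66 branch applies.
G = 288.1·(71.7 − 60)^(-0.07551) = 288.1·11.7^(-0.07551) = 288.1·0.83050 = 239.268.
Rounded: 239.

239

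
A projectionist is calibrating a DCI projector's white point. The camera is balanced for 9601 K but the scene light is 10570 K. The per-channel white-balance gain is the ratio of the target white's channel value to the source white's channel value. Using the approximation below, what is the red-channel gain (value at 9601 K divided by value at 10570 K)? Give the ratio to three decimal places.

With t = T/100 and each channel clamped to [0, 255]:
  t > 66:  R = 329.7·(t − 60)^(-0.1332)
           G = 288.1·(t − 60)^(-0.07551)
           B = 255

At 10570 K (t = 105.7):
  R = 329.7·(105.7 − 60)^(-0.1332) = 329.7·45.7^(-0.1332) = 329.7·0.60103 = 198.161.
At 9601 K (t = 96.01):
  R = 329.7·(96.01 − 60)^(-0.1332) = 329.7·36.01^(-0.1332) = 329.7·0.62042 = 204.552.
Gain = 204.552 / 198.161 = 1.0323 → 1.032.

1.032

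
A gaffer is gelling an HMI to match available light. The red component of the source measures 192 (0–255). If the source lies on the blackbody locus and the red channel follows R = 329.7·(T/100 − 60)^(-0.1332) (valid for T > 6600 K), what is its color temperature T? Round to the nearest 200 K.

11800 K

(t − 60)^(-0.1332) = 192/329.7 = 0.58235.
t − 60 = 0.58235^(1/-0.1332) = 0.58235^(-7.508) = 57.929, so t = 117.929.
T = 100·t = 11793 K → 11800 K to the nearest 200 K.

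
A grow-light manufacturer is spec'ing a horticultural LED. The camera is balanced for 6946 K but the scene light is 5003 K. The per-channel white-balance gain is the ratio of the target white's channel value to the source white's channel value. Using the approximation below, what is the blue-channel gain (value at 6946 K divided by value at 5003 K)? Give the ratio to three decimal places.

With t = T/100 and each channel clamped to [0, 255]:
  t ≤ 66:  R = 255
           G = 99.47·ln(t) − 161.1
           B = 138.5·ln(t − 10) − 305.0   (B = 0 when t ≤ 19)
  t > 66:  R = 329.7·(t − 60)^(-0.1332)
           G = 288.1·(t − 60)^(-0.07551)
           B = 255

1.238

At 5003 K (t = 50.03):
  B = 138.5·ln(50.03 − 10) − 305.0 = 138.5·ln 40.03 − 305.0 = 138.5·3.6896 − 305.0 = 206.014.
At 6946 K (t = 69.46):
  B = 255 by definition for t > 66.
Gain = 255.000 / 206.014 = 1.2378 → 1.238.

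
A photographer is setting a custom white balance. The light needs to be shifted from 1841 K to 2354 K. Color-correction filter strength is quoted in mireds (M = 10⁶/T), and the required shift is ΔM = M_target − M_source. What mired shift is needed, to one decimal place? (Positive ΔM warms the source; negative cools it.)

-118.4 mireds

M_source = 10⁶/1841 = 543.183; M_target = 10⁶/2354 = 424.809.
ΔM = 424.809 − 543.183 = -118.374 → -118.4 mireds, a cooling shift.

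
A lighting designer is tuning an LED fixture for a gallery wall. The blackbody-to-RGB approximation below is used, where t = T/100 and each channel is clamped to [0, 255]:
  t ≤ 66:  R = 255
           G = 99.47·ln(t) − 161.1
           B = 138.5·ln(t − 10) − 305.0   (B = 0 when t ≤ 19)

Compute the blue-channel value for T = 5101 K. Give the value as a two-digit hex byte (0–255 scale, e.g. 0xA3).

0xD1

t = 5101/100 = 51.01; the t ≤ 66 branch applies.
B = 138.5·ln(51.01 − 10) − 305.0 = 138.5·ln 41.01 − 305.0 = 138.5·3.7138 − 305.0 = 209.364.
Rounded: 209; in hex, 0xD1.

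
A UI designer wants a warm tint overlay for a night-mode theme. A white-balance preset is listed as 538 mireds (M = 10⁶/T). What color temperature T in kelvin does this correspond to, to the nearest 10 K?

T = 10⁶ / 538 = 1858.74 K → 1860 K.

1860 K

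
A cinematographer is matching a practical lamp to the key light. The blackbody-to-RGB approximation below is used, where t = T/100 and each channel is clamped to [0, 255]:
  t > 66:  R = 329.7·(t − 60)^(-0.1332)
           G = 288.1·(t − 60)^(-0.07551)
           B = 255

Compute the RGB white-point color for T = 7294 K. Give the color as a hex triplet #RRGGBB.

#EAEDFF

t = 7294/100 = 72.94; the t > 66 branch applies.
R = 329.7·(72.94 − 60)^(-0.1332) = 329.7·12.94^(-0.1332) = 329.7·0.71103 = 234.428.
G = 288.1·(72.94 − 60)^(-0.07551) = 288.1·12.94^(-0.07551) = 288.1·0.82421 = 237.455.
B = 255 by definition for t > 66.
Rounded: (234, 237, 255).
In hex: #EAEDFF.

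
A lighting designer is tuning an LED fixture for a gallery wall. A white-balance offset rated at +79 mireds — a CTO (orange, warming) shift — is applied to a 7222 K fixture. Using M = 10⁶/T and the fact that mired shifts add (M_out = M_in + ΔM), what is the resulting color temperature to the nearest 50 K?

M_in = 10⁶/7222 = 138.47 mireds.
M_out = 138.47 + (+79) = 217.47 mireds.
T_out = 10⁶/217.47 = 4598.4 K → 4600 K.

4600 K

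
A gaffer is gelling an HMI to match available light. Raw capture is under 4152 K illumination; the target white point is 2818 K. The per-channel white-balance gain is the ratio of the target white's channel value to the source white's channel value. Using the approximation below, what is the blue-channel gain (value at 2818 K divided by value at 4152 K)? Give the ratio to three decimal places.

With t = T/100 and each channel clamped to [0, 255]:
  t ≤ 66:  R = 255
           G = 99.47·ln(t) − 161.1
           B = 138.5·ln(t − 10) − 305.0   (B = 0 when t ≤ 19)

0.559

At 4152 K (t = 41.52):
  B = 138.5·ln(41.52 − 10) − 305.0 = 138.5·ln 31.52 − 305.0 = 138.5·3.4506 − 305.0 = 172.911.
At 2818 K (t = 28.18):
  B = 138.5·ln(28.18 − 10) − 305.0 = 138.5·ln 18.18 − 305.0 = 138.5·2.9003 − 305.0 = 96.695.
Gain = 96.695 / 172.911 = 0.5592 → 0.559.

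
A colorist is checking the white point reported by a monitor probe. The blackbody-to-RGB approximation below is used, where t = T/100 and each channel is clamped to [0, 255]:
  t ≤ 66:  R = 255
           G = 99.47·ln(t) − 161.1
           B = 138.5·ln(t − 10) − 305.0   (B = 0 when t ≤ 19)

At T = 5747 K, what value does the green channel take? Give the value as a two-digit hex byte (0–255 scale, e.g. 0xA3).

t = 5747/100 = 57.47; the t ≤ 66 branch applies.
G = 99.47·ln 57.47 − 161.1 = 99.47·4.0513 − 161.1 = 241.879.
Rounded: 242; in hex, 0xF2.

0xF2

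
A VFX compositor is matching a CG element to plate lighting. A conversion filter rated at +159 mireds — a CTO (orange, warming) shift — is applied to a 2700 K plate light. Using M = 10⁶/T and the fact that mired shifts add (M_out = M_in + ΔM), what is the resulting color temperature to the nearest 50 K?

M_in = 10⁶/2700 = 370.37 mireds.
M_out = 370.37 + (+159) = 529.37 mireds.
T_out = 10⁶/529.37 = 1889.0 K → 1900 K.

1900 K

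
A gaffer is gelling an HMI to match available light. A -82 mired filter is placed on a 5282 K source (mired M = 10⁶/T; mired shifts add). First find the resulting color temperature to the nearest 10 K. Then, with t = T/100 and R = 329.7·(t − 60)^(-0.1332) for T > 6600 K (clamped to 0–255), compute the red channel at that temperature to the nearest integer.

207

M_in = 10⁶/5282 = 189.32; M_out = 189.32 + (-82) = 107.32.
T_out = 10⁶/107.32 = 9317.7 K → 9320 K; t = 93.2.
R = 329.7·(93.2 − 60)^(-0.1332) = 329.7·33.2^(-0.1332) = 329.7·0.62717 = 206.778.
Rounded: 207.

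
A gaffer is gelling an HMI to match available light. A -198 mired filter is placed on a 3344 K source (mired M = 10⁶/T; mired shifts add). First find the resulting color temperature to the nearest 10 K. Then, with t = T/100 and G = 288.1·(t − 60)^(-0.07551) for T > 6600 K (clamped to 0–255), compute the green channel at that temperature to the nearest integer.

M_in = 10⁶/3344 = 299.04; M_out = 299.04 + (-198) = 101.04.
T_out = 10⁶/101.04 = 9896.8 K → 9900 K; t = 99.
G = 288.1·(99 − 60)^(-0.07551) = 288.1·39^(-0.07551) = 288.1·0.75833 = 218.475.
Rounded: 218.

218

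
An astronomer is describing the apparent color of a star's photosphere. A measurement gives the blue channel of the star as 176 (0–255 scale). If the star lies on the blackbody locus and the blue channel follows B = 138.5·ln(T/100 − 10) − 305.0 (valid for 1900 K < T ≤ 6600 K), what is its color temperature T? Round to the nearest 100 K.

4200 K

ln(t − 10) = (176 + 305.0) / 138.5 = 3.4729.
t − 10 = e^3.4729 = 32.231, so t = 42.231.
T = 100·t = 4223 K → 4200 K to the nearest 100 K.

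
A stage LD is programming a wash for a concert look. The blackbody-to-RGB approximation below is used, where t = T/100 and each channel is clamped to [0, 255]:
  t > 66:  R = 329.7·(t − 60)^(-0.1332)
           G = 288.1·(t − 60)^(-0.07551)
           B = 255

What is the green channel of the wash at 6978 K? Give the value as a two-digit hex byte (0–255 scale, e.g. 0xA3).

0xF3

t = 6978/100 = 69.78; the t > 66 branch applies.
G = 288.1·(69.78 − 60)^(-0.07551) = 288.1·9.78^(-0.07551) = 288.1·0.84182 = 242.528.
Rounded: 243; in hex, 0xF3.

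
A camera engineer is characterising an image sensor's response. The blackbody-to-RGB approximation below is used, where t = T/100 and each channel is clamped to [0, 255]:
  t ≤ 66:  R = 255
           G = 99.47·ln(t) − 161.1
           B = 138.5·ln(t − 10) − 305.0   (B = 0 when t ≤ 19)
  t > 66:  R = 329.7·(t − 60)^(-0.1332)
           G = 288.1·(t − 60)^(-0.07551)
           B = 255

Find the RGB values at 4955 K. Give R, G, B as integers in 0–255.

t = 4955/100 = 49.55; the t ≤ 66 branch applies.
R = 255 by definition for t ≤ 66.
G = 99.47·ln 49.55 − 161.1 = 99.47·3.9030 − 161.1 = 227.130.
B = 138.5·ln(49.55 − 10) − 305.0 = 138.5·ln 39.55 − 305.0 = 138.5·3.6776 − 305.0 = 204.343.
Rounded: (255, 227, 204).

R=255, G=227, B=204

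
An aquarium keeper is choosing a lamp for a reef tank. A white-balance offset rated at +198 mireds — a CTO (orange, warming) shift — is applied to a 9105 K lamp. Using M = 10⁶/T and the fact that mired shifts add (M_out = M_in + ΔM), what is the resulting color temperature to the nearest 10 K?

M_in = 10⁶/9105 = 109.83 mireds.
M_out = 109.83 + (+198) = 307.83 mireds.
T_out = 10⁶/307.83 = 3248.5 K → 3250 K.

3250 K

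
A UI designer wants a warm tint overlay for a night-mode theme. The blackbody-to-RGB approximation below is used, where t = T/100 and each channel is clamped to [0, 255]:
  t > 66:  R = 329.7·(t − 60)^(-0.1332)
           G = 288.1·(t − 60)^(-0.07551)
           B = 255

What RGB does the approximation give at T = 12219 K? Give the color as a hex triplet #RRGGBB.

#BED3FF

t = 12219/100 = 122.19; the t > 66 branch applies.
R = 329.7·(122.19 − 60)^(-0.1332) = 329.7·62.19^(-0.1332) = 329.7·0.57687 = 190.193.
G = 288.1·(122.19 − 60)^(-0.07551) = 288.1·62.19^(-0.07551) = 288.1·0.73208 = 210.911.
B = 255 by definition for t > 66.
Rounded: (190, 211, 255).
In hex: #BED3FF.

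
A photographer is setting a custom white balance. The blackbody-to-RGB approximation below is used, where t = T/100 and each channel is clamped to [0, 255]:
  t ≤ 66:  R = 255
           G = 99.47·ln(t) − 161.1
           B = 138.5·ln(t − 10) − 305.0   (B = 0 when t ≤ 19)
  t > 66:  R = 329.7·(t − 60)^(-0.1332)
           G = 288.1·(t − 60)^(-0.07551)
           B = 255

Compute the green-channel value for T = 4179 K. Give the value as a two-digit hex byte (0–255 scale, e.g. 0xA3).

0xD2

t = 4179/100 = 41.79; the t ≤ 66 branch applies.
G = 99.47·ln 41.79 − 161.1 = 99.47·3.7327 − 161.1 = 210.187.
Rounded: 210; in hex, 0xD2.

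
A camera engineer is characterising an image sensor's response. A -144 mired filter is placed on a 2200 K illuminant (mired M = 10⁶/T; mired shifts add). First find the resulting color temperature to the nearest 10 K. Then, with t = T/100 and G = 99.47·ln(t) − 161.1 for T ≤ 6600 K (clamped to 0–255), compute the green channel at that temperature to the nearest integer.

M_in = 10⁶/2200 = 454.55; M_out = 454.55 + (-144) = 310.55.
T_out = 10⁶/310.55 = 3220.1 K → 3220 K; t = 32.2.
G = 99.47·ln 32.2 − 161.1 = 99.47·3.4720 − 161.1 = 184.257.
Rounded: 184.

184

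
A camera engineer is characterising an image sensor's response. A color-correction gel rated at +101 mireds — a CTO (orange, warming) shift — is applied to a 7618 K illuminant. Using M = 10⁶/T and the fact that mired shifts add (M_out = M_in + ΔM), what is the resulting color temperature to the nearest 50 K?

4300 K

M_in = 10⁶/7618 = 131.27 mireds.
M_out = 131.27 + (+101) = 232.27 mireds.
T_out = 10⁶/232.27 = 4305.4 K → 4300 K.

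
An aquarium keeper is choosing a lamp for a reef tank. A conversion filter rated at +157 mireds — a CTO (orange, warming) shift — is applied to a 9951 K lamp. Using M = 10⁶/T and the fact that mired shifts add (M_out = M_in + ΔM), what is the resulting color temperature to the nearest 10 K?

M_in = 10⁶/9951 = 100.49 mireds.
M_out = 100.49 + (+157) = 257.49 mireds.
T_out = 10⁶/257.49 = 3883.6 K → 3880 K.

3880 K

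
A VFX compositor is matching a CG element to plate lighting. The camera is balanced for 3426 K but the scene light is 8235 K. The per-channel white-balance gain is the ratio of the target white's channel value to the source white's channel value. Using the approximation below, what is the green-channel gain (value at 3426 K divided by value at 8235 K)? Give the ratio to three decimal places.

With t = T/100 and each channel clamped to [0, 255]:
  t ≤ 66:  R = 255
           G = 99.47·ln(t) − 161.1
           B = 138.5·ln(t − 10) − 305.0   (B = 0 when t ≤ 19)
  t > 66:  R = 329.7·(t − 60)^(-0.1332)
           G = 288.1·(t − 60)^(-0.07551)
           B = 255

0.836

At 8235 K (t = 82.35):
  G = 288.1·(82.35 − 60)^(-0.07551) = 288.1·22.35^(-0.07551) = 288.1·0.79089 = 227.855.
At 3426 K (t = 34.26):
  G = 99.47·ln 34.26 − 161.1 = 99.47·3.5340 − 161.1 = 190.425.
Gain = 190.425 / 227.855 = 0.8357 → 0.836.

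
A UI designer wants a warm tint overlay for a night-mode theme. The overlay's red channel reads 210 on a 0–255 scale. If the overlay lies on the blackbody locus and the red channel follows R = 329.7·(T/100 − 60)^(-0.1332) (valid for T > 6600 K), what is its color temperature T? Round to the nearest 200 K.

(t − 60)^(-0.1332) = 210/329.7 = 0.63694.
t − 60 = 0.63694^(1/-0.1332) = 0.63694^(-7.508) = 29.561, so t = 89.561.
T = 100·t = 8956 K → 9000 K to the nearest 200 K.

9000 K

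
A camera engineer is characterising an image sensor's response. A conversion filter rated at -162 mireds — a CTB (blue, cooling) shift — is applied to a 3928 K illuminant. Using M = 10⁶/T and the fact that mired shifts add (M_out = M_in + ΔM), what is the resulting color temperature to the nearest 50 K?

10800 K

M_in = 10⁶/3928 = 254.58 mireds.
M_out = 254.58 + (-162) = 92.58 mireds.
T_out = 10⁶/92.58 = 10801.2 K → 10800 K.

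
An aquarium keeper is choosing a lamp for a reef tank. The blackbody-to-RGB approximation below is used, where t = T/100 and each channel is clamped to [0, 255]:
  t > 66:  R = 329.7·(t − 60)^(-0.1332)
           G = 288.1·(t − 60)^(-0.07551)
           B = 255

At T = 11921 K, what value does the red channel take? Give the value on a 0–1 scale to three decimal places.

0.751

t = 11921/100 = 119.21; the t > 66 branch applies.
R = 329.7·(119.21 − 60)^(-0.1332) = 329.7·59.21^(-0.1332) = 329.7·0.58065 = 191.441.
On a 0–1 scale: 191.441/255 = 0.7508 → 0.751.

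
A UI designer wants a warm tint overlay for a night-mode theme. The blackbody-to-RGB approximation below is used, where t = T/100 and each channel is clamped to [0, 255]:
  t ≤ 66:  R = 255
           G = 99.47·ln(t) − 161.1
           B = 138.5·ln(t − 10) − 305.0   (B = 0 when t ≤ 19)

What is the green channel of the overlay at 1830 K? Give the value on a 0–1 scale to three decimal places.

t = 1830/100 = 18.3; the t ≤ 66 branch applies.
G = 99.47·ln 18.3 − 161.1 = 99.47·2.9069 − 161.1 = 128.049.
On a 0–1 scale: 128.049/255 = 0.5022 → 0.502.

0.502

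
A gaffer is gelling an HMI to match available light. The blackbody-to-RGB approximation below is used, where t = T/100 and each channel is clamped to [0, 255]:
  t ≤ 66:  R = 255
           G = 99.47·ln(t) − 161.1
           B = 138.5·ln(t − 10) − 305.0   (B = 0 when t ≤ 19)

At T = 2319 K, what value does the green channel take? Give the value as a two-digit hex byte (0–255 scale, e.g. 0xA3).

0x98

t = 2319/100 = 23.19; the t ≤ 66 branch applies.
G = 99.47·ln 23.19 − 161.1 = 99.47·3.1437 − 161.1 = 151.606.
Rounded: 152; in hex, 0x98.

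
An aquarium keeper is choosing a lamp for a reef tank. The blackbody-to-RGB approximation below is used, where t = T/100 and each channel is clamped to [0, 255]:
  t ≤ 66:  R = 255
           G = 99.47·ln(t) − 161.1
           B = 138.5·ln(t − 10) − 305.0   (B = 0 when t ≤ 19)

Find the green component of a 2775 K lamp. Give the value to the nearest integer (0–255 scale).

t = 2775/100 = 27.75; the t ≤ 66 branch applies.
G = 99.47·ln 27.75 − 161.1 = 99.47·3.3232 − 161.1 = 169.462.
Rounded: 169.

169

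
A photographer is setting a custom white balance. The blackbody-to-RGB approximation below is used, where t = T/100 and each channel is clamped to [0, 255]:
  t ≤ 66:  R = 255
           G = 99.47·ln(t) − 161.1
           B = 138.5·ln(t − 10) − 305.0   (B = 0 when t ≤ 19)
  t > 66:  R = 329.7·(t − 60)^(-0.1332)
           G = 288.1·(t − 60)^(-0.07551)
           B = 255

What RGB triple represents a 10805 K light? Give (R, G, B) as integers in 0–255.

(197, 215, 255)

t = 10805/100 = 108.05; the t > 66 branch applies.
R = 329.7·(108.05 − 60)^(-0.1332) = 329.7·48.05^(-0.1332) = 329.7·0.59703 = 196.842.
G = 288.1·(108.05 − 60)^(-0.07551) = 288.1·48.05^(-0.07551) = 288.1·0.74648 = 215.059.
B = 255 by definition for t > 66.
Rounded: (197, 215, 255).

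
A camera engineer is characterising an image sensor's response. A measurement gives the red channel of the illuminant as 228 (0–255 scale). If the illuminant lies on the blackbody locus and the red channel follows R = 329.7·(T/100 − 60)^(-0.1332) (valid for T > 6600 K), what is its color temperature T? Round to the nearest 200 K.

7600 K

(t − 60)^(-0.1332) = 228/329.7 = 0.69154.
t − 60 = 0.69154^(1/-0.1332) = 0.69154^(-7.508) = 15.943, so t = 75.943.
T = 100·t = 7594 K → 7600 K to the nearest 200 K.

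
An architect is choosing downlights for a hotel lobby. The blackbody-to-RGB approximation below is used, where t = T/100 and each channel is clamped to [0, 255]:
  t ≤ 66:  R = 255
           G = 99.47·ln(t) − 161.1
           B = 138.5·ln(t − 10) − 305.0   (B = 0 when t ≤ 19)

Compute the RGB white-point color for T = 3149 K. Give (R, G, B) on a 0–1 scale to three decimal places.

(1.000, 0.714, 0.470)

t = 3149/100 = 31.49; the t ≤ 66 branch applies.
R = 255 by definition for t ≤ 66.
G = 99.47·ln 31.49 − 161.1 = 99.47·3.4497 − 161.1 = 182.039.
B = 138.5·ln(31.49 − 10) − 305.0 = 138.5·ln 21.49 − 305.0 = 138.5·3.0676 − 305.0 = 119.861.
Dividing each by 255: (1.0000, 0.7139, 0.4700) → (1.000, 0.714, 0.470).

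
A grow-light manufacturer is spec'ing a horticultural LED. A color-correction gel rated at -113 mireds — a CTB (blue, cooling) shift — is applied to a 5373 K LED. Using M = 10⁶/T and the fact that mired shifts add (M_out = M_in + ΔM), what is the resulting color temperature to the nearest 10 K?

13680 K

M_in = 10⁶/5373 = 186.12 mireds.
M_out = 186.12 + (-113) = 73.12 mireds.
T_out = 10⁶/73.12 = 13676.9 K → 13680 K.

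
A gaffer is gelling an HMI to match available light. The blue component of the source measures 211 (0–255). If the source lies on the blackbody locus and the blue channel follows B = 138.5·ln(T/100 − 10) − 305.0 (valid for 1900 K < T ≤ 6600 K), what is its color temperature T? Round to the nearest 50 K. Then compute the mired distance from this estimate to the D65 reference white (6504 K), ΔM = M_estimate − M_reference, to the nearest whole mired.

ln(t − 10) = (211 + 305.0) / 138.5 = 3.7256.
t − 10 = e^3.7256 = 41.497, so t = 51.497.
T = 100·t = 5150 K → 5150 K to the nearest 50 K.
M_estimate = 10⁶/5150 = 194.17; M_reference = 10⁶/6504 = 153.75.
ΔM = 194.17 − 153.75 = 40.42 → +40 mireds.

+40 mireds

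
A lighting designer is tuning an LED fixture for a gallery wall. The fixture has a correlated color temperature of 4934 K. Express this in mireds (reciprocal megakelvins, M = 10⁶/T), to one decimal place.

202.7 mireds

M = 10⁶ / 4934 = 202.675 → 202.7 mireds.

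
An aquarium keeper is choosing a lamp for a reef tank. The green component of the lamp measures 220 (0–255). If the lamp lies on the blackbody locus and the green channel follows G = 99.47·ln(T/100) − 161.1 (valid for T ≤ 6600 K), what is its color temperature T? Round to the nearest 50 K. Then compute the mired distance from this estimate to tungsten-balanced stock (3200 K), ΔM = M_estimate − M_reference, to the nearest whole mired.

-95 mireds

ln t = (220 + 161.1) / 99.47 = 3.8313.
t = e^3.8313 = 46.123.
T = 100·t = 4612 K → 4600 K to the nearest 50 K.
M_estimate = 10⁶/4600 = 217.39; M_reference = 10⁶/3200 = 312.50.
ΔM = 217.39 − 312.50 = -95.11 → -95 mireds.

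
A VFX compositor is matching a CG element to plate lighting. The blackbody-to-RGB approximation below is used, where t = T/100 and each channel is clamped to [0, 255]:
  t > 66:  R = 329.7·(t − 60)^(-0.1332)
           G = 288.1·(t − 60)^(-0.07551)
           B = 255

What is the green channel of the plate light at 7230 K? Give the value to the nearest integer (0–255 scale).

238

t = 7230/100 = 72.3; the t > 66 branch applies.
G = 288.1·(72.3 − 60)^(-0.07551) = 288.1·12.3^(-0.07551) = 288.1·0.82737 = 238.366.
Rounded: 238.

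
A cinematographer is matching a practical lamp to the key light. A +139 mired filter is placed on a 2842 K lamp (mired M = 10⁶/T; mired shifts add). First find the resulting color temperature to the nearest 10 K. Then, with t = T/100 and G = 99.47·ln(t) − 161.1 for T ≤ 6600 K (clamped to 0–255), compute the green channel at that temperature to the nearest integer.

139

M_in = 10⁶/2842 = 351.86; M_out = 351.86 + (+139) = 490.86.
T_out = 10⁶/490.86 = 2037.2 K → 2040 K; t = 20.4.
G = 99.47·ln 20.4 − 161.1 = 99.47·3.0155 − 161.1 = 138.855.
Rounded: 139.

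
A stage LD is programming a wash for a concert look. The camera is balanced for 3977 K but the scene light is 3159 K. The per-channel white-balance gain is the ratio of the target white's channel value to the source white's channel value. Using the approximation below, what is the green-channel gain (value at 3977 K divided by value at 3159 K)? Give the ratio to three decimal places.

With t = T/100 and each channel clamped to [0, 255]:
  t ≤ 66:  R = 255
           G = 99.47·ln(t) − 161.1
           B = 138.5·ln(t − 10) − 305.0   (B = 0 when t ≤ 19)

1.126

At 3159 K (t = 31.59):
  G = 99.47·ln 31.59 − 161.1 = 99.47·3.4528 − 161.1 = 182.354.
At 3977 K (t = 39.77):
  G = 99.47·ln 39.77 − 161.1 = 99.47·3.6831 − 161.1 = 205.259.
Gain = 205.259 / 182.354 = 1.1256 → 1.126.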